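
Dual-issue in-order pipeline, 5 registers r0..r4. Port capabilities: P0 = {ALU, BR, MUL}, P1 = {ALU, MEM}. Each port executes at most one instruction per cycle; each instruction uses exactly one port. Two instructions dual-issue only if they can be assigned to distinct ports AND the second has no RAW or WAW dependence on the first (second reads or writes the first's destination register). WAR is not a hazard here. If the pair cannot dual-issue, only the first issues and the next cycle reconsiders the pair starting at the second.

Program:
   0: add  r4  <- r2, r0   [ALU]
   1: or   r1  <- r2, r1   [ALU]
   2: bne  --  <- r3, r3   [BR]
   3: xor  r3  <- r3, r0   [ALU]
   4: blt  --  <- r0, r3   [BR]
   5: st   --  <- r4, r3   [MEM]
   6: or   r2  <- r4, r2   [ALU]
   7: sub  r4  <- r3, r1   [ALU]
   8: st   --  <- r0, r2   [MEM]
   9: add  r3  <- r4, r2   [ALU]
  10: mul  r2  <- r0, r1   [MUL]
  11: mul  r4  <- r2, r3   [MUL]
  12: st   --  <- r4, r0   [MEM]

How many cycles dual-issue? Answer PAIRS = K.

#0 head=0: add.ALU+or.ALU i0&i1 dual
#1 head=2: bne.BR+xor.ALU i2&i3 dual
#2 head=4: blt.BR+st.MEM i4&i5 dual
#3 head=6: or.ALU+sub.ALU i6&i7 dual
#4 head=8: st.MEM+add.ALU i8&i9 dual
#5 head=10: mul.MUL i10 no-port MUL/MUL
#6 head=11: mul.MUL i11 RAW r4
#7 head=12: st.MEM i12 tail

PAIRS = 5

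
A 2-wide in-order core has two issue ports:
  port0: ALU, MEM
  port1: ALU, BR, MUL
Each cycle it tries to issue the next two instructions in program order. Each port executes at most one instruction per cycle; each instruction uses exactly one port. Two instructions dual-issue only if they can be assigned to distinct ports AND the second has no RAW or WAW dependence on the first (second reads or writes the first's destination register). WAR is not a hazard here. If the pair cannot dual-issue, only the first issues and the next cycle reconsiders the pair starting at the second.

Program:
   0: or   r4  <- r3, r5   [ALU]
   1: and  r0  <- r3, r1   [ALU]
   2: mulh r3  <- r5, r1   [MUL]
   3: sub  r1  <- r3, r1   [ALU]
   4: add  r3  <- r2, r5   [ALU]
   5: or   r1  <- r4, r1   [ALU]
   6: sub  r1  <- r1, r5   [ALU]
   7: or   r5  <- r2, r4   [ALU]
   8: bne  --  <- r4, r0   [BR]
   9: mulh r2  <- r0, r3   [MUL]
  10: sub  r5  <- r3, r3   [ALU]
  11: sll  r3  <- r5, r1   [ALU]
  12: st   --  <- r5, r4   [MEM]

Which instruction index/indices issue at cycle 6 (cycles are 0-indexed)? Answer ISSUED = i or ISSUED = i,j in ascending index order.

c0: i0+i1 or.ALU/and.ALU  pair
c1: i2 mulh.MUL  RAW r3
c2: i3+i4 sub.ALU/add.ALU  pair
c3: i5 or.ALU  RAW+WAW r1
c4: i6+i7 sub.ALU/or.ALU  pair
c5: i8 bne.BR  no-port BR/MUL
c6: i9+i10 mulh.MUL/sub.ALU  pair
c7: i11+i12 sll.ALU/st.MEM  pair

ISSUED = 9,10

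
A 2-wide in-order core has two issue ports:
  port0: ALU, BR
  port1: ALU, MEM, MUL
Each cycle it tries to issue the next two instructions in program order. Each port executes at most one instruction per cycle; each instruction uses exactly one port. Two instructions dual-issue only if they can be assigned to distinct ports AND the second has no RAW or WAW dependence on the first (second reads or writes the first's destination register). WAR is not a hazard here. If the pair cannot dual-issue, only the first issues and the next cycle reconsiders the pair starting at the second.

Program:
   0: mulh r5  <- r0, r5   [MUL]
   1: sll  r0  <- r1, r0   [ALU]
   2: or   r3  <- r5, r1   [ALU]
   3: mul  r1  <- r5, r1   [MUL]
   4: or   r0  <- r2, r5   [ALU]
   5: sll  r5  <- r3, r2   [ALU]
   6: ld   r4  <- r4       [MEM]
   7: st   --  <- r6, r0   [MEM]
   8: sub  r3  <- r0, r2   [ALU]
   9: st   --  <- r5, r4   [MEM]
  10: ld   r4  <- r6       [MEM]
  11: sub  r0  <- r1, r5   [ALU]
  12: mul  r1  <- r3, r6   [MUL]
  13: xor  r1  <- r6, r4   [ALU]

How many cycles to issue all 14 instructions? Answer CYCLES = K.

CYCLES = 9

0. mulh.MUL/sll.ALU @i0&i1  | 2-wide
1. or.ALU/mul.MUL @i2&i3  | 2-wide
2. or.ALU/sll.ALU @i4&i5  | 2-wide
3. ld.MEM @i6  | no-port MEM/MEM
4. st.MEM/sub.ALU @i7&i8  | 2-wide
5. st.MEM @i9  | no-port MEM/MEM
6. ld.MEM/sub.ALU @i10&i11  | 2-wide
7. mul.MUL @i12  | WAW r1
8. xor.ALU @i13  | tail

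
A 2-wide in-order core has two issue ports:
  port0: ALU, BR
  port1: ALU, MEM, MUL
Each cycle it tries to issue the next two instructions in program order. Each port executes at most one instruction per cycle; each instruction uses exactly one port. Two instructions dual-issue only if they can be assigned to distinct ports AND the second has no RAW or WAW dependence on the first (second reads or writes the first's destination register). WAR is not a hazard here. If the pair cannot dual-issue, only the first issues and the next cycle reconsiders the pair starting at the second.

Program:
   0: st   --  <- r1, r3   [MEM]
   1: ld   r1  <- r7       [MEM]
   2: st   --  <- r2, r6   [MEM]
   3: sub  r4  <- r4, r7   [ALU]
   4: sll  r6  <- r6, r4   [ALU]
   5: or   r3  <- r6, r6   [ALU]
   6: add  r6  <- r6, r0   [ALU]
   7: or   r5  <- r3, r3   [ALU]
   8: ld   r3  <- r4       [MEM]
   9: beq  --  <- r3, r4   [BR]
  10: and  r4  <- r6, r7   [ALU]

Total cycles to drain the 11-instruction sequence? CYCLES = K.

t=0 i0:st.MEM ; no-port MEM/MEM
t=1 i1:ld.MEM ; no-port MEM/MEM
t=2 i2&i3:st.MEM/sub.ALU ; dual
t=3 i4:sll.ALU ; RAW r6
t=4 i5&i6:or.ALU/add.ALU ; dual
t=5 i7&i8:or.ALU/ld.MEM ; dual
t=6 i9&i10:beq.BR/and.ALU ; dual

CYCLES = 7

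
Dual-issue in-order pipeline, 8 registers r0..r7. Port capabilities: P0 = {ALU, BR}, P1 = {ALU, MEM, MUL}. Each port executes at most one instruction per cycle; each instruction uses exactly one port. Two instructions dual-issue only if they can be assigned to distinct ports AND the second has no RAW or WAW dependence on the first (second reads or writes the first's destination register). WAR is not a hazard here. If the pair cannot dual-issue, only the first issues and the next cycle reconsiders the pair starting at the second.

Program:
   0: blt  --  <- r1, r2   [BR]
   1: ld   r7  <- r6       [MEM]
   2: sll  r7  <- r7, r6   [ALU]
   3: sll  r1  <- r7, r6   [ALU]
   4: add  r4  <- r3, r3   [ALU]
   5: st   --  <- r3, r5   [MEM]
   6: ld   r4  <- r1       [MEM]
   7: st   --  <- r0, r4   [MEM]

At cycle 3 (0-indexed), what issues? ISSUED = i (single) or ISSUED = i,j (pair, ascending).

0. blt.BR;ld.MEM @i0+i1  | dual
1. sll.ALU @i2  | RAW r7
2. sll.ALU;add.ALU @i3+i4  | dual
3. st.MEM @i5  | no-port MEM/MEM
4. ld.MEM @i6  | no-port MEM/MEM
5. st.MEM @i7  | tail

ISSUED = 5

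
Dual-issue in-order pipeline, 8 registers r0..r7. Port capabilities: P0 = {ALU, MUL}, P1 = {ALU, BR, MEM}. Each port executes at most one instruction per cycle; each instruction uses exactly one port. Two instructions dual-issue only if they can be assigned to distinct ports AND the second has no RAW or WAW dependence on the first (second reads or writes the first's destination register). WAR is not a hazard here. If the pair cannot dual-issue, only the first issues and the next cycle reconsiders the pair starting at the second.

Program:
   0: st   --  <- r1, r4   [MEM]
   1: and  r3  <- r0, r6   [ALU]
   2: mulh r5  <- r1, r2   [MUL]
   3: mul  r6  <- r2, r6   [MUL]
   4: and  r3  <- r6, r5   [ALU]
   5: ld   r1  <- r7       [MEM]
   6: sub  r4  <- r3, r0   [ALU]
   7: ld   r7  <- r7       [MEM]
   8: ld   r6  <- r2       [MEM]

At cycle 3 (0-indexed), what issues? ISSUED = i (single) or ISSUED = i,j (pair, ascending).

t=0 i0/i1:st and ; dual
t=1 i2:mulh ; no-port MUL/MUL
t=2 i3:mul ; RAW r6
t=3 i4/i5:and ld ; dual
t=4 i6/i7:sub ld ; dual
t=5 i8:ld ; tail

ISSUED = 4,5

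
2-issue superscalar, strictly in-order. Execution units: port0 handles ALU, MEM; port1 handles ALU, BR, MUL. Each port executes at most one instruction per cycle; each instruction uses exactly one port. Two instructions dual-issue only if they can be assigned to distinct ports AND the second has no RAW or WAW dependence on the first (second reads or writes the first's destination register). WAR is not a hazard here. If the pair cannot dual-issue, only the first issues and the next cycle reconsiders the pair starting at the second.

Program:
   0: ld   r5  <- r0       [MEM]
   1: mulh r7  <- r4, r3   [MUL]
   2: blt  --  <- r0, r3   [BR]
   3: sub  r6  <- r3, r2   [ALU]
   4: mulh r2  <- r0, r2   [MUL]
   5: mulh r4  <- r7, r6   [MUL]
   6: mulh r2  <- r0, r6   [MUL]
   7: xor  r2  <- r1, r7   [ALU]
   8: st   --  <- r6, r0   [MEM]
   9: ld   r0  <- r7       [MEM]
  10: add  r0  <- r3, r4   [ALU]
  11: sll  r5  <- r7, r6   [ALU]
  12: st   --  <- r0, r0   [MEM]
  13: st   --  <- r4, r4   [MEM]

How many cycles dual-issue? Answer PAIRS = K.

PAIRS = 4

t=0 i0/i1:ld.MEM+mulh.MUL ; 2-wide
t=1 i2/i3:blt.BR+sub.ALU ; 2-wide
t=2 i4:mulh.MUL ; no-port MUL/MUL
t=3 i5:mulh.MUL ; no-port MUL/MUL
t=4 i6:mulh.MUL ; WAW r2
t=5 i7/i8:xor.ALU+st.MEM ; 2-wide
t=6 i9:ld.MEM ; WAW r0
t=7 i10/i11:add.ALU+sll.ALU ; 2-wide
t=8 i12:st.MEM ; no-port MEM/MEM
t=9 i13:st.MEM ; tail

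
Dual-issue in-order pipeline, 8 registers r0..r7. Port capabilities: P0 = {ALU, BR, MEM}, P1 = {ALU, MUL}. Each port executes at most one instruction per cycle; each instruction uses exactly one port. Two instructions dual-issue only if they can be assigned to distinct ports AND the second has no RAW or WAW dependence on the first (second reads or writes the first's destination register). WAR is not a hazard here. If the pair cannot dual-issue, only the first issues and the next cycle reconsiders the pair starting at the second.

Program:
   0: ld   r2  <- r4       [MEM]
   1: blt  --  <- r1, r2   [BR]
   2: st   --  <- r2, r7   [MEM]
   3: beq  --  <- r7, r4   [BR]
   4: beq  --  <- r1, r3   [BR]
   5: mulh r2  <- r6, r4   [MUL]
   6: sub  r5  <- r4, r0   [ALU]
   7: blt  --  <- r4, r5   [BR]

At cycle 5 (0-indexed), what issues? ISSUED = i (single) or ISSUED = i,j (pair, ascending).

  cy0 -> i0 (ld) no-port MEM/BR
  cy1 -> i1 (blt) no-port BR/MEM
  cy2 -> i2 (st) no-port MEM/BR
  cy3 -> i3 (beq) no-port BR/BR
  cy4 -> i4/i5 (beq+mulh) dual
  cy5 -> i6 (sub) RAW r5
  cy6 -> i7 (blt) tail

ISSUED = 6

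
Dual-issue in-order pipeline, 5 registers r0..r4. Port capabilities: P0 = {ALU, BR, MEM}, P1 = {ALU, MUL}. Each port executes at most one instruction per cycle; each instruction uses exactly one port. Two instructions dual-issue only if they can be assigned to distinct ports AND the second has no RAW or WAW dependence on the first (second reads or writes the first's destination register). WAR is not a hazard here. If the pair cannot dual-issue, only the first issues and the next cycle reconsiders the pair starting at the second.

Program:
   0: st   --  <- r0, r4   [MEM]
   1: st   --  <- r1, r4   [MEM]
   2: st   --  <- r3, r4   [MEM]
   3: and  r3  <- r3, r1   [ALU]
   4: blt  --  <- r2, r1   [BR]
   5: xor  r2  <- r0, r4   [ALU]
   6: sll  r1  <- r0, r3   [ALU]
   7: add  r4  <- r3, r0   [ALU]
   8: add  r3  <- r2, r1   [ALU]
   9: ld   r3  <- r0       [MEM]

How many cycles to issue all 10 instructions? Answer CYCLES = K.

t=0 i0:st.MEM ; no-port MEM/MEM
t=1 i1:st.MEM ; no-port MEM/MEM
t=2 i2,i3:st.MEM and.ALU ; dual
t=3 i4,i5:blt.BR xor.ALU ; dual
t=4 i6,i7:sll.ALU add.ALU ; dual
t=5 i8:add.ALU ; WAW r3
t=6 i9:ld.MEM ; tail

CYCLES = 7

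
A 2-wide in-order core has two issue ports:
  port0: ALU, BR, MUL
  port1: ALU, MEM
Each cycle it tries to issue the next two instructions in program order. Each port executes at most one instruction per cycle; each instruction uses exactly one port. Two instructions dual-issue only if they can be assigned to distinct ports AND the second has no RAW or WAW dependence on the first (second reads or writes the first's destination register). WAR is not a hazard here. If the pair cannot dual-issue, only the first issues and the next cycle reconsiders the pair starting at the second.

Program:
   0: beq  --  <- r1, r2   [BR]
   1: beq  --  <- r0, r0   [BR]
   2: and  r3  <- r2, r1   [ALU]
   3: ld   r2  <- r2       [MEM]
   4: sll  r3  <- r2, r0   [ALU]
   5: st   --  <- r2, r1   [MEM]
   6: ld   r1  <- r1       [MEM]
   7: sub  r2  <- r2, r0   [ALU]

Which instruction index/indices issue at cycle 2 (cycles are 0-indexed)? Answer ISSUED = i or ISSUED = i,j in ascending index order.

  cy0 -> i0 (beq.BR) no-port BR/BR
  cy1 -> i1&i2 (beq.BR+and.ALU) pair
  cy2 -> i3 (ld.MEM) RAW r2
  cy3 -> i4&i5 (sll.ALU+st.MEM) pair
  cy4 -> i6&i7 (ld.MEM+sub.ALU) pair

ISSUED = 3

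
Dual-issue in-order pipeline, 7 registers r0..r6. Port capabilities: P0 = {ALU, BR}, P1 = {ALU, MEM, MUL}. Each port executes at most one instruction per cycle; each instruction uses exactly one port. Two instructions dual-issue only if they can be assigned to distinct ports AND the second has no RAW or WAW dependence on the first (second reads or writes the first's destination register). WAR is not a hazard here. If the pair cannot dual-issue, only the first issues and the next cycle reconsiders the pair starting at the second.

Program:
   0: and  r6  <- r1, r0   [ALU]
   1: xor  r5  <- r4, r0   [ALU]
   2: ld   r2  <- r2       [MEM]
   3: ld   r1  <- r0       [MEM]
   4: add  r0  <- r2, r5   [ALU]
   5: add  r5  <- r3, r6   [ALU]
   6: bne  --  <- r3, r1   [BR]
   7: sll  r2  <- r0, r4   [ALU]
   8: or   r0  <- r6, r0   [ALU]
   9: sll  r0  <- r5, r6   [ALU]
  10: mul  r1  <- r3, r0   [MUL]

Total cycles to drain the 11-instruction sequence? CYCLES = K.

t=0 i0&i1:and.ALU+xor.ALU ; 2-wide
t=1 i2:ld.MEM ; no-port MEM/MEM
t=2 i3&i4:ld.MEM+add.ALU ; 2-wide
t=3 i5&i6:add.ALU+bne.BR ; 2-wide
t=4 i7&i8:sll.ALU+or.ALU ; 2-wide
t=5 i9:sll.ALU ; RAW r0
t=6 i10:mul.MUL ; tail

CYCLES = 7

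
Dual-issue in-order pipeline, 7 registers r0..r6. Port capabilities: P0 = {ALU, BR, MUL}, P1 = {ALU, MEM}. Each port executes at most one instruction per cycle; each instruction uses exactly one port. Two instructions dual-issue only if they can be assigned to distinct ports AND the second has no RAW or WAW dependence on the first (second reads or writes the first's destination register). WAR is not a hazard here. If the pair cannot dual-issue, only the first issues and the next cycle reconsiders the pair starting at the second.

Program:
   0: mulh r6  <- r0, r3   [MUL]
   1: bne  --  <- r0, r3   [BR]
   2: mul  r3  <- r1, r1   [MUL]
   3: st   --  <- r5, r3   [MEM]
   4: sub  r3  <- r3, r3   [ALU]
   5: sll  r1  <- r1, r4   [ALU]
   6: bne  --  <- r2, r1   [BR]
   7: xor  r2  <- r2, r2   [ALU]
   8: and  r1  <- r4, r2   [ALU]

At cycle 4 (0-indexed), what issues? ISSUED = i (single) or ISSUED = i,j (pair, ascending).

ISSUED = 5

c0: i0 mulh.MUL  no-port MUL/BR
c1: i1 bne.BR  no-port BR/MUL
c2: i2 mul.MUL  RAW r3
c3: i3+i4 st.MEM sub.ALU  2-wide
c4: i5 sll.ALU  RAW r1
c5: i6+i7 bne.BR xor.ALU  2-wide
c6: i8 and.ALU  tail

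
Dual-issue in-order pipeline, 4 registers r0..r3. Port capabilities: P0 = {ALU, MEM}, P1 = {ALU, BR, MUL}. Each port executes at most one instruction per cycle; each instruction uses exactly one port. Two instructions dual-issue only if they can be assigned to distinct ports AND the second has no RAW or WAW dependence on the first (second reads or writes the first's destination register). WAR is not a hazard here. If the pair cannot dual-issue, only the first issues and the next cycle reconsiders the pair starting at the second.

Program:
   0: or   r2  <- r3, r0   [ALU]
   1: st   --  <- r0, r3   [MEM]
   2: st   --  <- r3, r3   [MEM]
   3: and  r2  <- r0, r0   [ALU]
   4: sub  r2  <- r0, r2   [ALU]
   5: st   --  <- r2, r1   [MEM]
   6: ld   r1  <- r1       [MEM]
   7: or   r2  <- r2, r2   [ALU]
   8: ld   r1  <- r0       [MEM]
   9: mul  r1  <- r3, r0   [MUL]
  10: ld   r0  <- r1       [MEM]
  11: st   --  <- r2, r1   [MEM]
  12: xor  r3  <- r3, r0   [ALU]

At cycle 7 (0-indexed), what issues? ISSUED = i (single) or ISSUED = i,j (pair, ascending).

ISSUED = 10

t=0 i0+i1:or.ALU+st.MEM ; pair
t=1 i2+i3:st.MEM+and.ALU ; pair
t=2 i4:sub.ALU ; RAW r2
t=3 i5:st.MEM ; no-port MEM/MEM
t=4 i6+i7:ld.MEM+or.ALU ; pair
t=5 i8:ld.MEM ; WAW r1
t=6 i9:mul.MUL ; RAW r1
t=7 i10:ld.MEM ; no-port MEM/MEM
t=8 i11+i12:st.MEM+xor.ALU ; pair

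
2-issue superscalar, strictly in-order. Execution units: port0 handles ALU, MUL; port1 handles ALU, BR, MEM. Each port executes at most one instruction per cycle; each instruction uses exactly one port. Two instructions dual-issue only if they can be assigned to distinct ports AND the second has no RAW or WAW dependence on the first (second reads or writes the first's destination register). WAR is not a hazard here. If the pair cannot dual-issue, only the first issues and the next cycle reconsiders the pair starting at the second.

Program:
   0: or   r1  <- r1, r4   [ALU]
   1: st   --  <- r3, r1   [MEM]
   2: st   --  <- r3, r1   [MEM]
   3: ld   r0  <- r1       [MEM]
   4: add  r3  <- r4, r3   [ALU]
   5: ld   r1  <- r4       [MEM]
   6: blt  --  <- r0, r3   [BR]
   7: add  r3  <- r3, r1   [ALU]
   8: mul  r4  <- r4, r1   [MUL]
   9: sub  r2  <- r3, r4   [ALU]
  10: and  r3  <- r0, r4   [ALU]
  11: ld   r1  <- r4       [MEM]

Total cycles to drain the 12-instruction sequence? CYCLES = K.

#0 head=0: or.ALU i0 RAW r1
#1 head=1: st.MEM i1 no-port MEM/MEM
#2 head=2: st.MEM i2 no-port MEM/MEM
#3 head=3: ld.MEM;add.ALU i3,i4 pair
#4 head=5: ld.MEM i5 no-port MEM/BR
#5 head=6: blt.BR;add.ALU i6,i7 pair
#6 head=8: mul.MUL i8 RAW r4
#7 head=9: sub.ALU;and.ALU i9,i10 pair
#8 head=11: ld.MEM i11 tail

CYCLES = 9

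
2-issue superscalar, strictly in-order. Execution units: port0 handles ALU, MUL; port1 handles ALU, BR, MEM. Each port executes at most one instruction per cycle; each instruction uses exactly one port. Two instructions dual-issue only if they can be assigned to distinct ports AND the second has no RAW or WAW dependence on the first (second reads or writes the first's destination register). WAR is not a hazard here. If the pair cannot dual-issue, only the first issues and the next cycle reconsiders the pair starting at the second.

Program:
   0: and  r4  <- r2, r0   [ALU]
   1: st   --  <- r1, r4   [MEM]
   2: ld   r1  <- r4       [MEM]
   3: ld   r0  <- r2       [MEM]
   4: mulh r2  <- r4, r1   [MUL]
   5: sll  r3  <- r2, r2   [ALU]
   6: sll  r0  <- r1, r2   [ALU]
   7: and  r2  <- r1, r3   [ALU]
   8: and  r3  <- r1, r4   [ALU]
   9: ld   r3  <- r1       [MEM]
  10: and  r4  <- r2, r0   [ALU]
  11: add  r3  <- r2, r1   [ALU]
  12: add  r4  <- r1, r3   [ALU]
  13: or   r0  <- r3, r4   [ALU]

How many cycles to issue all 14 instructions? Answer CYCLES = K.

  cy0 -> i0 (and.ALU) RAW r4
  cy1 -> i1 (st.MEM) no-port MEM/MEM
  cy2 -> i2 (ld.MEM) no-port MEM/MEM
  cy3 -> i3+i4 (ld.MEM/mulh.MUL) dual
  cy4 -> i5+i6 (sll.ALU/sll.ALU) dual
  cy5 -> i7+i8 (and.ALU/and.ALU) dual
  cy6 -> i9+i10 (ld.MEM/and.ALU) dual
  cy7 -> i11 (add.ALU) RAW r3
  cy8 -> i12 (add.ALU) RAW r4
  cy9 -> i13 (or.ALU) tail

CYCLES = 10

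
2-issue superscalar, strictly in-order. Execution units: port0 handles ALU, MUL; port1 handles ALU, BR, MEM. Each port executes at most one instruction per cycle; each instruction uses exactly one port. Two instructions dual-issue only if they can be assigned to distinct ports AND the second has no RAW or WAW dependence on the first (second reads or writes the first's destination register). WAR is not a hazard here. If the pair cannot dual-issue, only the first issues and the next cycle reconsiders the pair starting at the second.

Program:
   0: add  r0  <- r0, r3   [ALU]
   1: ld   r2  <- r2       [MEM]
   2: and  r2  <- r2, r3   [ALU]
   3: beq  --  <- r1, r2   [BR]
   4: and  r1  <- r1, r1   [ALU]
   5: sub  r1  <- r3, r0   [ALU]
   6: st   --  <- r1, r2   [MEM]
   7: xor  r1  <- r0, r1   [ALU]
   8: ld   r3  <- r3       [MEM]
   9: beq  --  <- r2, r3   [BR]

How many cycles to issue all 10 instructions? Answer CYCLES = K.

[0] i0&i1  add ld  -- pair
[1] i2  and  -- RAW r2
[2] i3&i4  beq and  -- pair
[3] i5  sub  -- RAW r1
[4] i6&i7  st xor  -- pair
[5] i8  ld  -- no-port MEM/BR
[6] i9  beq  -- tail

CYCLES = 7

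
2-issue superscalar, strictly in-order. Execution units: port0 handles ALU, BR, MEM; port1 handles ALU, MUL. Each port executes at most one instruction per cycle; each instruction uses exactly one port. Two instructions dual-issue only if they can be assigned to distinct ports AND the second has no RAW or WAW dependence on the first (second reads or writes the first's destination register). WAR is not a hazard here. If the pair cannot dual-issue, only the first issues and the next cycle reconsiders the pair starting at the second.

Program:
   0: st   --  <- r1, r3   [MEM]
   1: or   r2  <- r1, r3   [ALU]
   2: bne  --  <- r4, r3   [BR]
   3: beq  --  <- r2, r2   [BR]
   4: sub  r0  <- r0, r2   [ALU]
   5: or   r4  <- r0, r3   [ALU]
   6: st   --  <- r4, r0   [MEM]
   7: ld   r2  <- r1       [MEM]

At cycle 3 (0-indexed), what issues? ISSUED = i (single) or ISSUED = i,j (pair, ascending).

c0: i0&i1 st;or  dual
c1: i2 bne  no-port BR/BR
c2: i3&i4 beq;sub  dual
c3: i5 or  RAW r4
c4: i6 st  no-port MEM/MEM
c5: i7 ld  tail

ISSUED = 5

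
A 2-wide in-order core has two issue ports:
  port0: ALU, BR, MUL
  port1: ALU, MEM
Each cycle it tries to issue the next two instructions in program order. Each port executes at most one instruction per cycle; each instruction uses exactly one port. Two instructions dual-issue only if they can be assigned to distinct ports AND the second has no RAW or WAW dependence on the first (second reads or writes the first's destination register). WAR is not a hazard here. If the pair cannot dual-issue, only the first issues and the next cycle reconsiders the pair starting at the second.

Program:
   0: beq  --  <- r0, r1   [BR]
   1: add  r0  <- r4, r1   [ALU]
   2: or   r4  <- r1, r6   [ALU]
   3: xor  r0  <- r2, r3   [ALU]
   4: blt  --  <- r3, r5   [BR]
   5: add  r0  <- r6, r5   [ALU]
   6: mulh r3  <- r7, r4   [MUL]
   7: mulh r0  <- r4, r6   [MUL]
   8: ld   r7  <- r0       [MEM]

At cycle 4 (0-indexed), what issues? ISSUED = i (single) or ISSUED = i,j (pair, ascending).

#0 head=0: beq;add i0&i1 pair
#1 head=2: or;xor i2&i3 pair
#2 head=4: blt;add i4&i5 pair
#3 head=6: mulh i6 no-port MUL/MUL
#4 head=7: mulh i7 RAW r0
#5 head=8: ld i8 tail

ISSUED = 7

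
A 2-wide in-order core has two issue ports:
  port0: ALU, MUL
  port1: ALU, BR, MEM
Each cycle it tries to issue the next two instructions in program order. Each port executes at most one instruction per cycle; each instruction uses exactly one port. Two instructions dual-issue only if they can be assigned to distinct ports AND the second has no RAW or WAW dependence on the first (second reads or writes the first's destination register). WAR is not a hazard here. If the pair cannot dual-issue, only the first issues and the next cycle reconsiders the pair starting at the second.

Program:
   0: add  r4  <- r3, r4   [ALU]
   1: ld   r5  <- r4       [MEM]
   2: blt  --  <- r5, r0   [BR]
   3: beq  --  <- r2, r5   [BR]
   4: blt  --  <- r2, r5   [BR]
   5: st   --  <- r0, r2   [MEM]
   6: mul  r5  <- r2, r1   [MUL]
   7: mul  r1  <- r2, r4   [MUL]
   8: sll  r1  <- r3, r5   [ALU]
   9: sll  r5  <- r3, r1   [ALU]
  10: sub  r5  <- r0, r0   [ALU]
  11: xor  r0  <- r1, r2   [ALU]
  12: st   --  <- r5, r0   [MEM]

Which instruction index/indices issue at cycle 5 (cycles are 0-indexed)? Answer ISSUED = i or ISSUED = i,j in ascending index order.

[0] i0  add.ALU  -- RAW r4
[1] i1  ld.MEM  -- no-port MEM/BR
[2] i2  blt.BR  -- no-port BR/BR
[3] i3  beq.BR  -- no-port BR/BR
[4] i4  blt.BR  -- no-port BR/MEM
[5] i5&i6  st.MEM;mul.MUL  -- 2-wide
[6] i7  mul.MUL  -- WAW r1
[7] i8  sll.ALU  -- RAW r1
[8] i9  sll.ALU  -- WAW r5
[9] i10&i11  sub.ALU;xor.ALU  -- 2-wide
[10] i12  st.MEM  -- tail

ISSUED = 5,6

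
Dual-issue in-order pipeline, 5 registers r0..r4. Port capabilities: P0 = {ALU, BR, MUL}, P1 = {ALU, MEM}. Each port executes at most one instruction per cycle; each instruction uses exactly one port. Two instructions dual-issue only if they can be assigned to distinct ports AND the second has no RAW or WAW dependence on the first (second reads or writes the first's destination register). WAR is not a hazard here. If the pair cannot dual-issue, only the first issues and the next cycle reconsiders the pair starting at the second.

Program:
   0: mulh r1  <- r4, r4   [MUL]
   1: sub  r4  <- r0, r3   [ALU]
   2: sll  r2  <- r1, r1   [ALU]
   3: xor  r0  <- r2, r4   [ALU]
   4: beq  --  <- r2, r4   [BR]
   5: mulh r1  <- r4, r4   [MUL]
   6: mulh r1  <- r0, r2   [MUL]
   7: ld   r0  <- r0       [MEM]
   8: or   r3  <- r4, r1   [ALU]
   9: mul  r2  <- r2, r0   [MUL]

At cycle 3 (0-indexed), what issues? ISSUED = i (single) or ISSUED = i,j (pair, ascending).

ISSUED = 5

0. mulh+sub @i0+i1  | 2-wide
1. sll @i2  | RAW r2
2. xor+beq @i3+i4  | 2-wide
3. mulh @i5  | no-port MUL/MUL
4. mulh+ld @i6+i7  | 2-wide
5. or+mul @i8+i9  | 2-wide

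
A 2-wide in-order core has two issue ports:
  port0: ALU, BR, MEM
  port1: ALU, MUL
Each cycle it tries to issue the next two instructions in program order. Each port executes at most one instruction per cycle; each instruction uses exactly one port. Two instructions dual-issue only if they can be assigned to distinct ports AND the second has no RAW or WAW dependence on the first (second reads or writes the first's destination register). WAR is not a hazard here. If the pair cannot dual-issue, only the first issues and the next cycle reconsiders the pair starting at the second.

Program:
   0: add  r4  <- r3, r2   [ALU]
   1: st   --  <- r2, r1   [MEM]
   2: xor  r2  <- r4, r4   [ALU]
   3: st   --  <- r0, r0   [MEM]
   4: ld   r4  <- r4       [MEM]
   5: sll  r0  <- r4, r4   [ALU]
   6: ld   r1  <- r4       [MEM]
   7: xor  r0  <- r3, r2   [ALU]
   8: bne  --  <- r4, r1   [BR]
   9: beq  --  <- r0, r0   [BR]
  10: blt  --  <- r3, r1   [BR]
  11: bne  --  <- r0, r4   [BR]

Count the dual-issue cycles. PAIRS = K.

t=0 i0&i1:add/st ; 2-wide
t=1 i2&i3:xor/st ; 2-wide
t=2 i4:ld ; RAW r4
t=3 i5&i6:sll/ld ; 2-wide
t=4 i7&i8:xor/bne ; 2-wide
t=5 i9:beq ; no-port BR/BR
t=6 i10:blt ; no-port BR/BR
t=7 i11:bne ; tail

PAIRS = 4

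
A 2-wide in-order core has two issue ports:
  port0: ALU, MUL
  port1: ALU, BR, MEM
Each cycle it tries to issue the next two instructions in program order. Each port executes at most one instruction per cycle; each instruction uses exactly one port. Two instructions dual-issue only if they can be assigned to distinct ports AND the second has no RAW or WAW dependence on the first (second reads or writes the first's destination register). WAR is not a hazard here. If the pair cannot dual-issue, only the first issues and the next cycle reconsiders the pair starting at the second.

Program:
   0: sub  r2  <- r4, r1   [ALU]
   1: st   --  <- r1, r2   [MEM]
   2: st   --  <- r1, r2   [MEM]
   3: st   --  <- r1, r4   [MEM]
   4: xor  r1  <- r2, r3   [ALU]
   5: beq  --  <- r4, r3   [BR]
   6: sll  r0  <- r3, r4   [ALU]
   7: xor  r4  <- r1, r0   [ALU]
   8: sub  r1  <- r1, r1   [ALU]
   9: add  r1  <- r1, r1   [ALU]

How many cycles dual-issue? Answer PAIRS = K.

PAIRS = 3

  cy0 -> i0 (sub) RAW r2
  cy1 -> i1 (st) no-port MEM/MEM
  cy2 -> i2 (st) no-port MEM/MEM
  cy3 -> i3&i4 (st xor) pair
  cy4 -> i5&i6 (beq sll) pair
  cy5 -> i7&i8 (xor sub) pair
  cy6 -> i9 (add) tail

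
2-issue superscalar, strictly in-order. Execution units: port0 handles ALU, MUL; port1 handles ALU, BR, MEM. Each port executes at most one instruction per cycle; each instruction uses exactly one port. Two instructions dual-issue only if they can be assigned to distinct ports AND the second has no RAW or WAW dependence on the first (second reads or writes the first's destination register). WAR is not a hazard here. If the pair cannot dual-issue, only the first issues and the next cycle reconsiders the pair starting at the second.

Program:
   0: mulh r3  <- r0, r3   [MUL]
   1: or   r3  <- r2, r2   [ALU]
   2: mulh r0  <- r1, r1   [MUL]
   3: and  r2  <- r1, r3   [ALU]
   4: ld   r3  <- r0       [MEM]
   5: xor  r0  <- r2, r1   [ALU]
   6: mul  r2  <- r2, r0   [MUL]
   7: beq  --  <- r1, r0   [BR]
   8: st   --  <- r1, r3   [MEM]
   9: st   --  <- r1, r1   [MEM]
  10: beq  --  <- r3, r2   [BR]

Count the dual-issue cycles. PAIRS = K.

#0 head=0: mulh i0 WAW r3
#1 head=1: or mulh i1+i2 dual
#2 head=3: and ld i3+i4 dual
#3 head=5: xor i5 RAW r0
#4 head=6: mul beq i6+i7 dual
#5 head=8: st i8 no-port MEM/MEM
#6 head=9: st i9 no-port MEM/BR
#7 head=10: beq i10 tail

PAIRS = 3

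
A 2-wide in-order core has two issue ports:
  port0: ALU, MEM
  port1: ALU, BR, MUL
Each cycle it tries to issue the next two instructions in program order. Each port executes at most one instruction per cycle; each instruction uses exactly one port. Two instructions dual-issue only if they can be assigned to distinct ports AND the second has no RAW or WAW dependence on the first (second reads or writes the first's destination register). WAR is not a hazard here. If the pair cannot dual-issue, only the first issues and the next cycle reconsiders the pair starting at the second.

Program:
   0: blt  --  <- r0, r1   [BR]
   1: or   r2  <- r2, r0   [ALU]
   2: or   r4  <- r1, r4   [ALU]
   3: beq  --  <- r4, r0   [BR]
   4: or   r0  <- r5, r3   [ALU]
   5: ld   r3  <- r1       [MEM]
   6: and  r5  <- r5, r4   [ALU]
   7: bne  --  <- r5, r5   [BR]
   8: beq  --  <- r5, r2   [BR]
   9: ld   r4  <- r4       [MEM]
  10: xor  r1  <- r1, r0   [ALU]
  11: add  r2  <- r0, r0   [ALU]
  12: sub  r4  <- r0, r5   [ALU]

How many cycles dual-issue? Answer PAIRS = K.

PAIRS = 5

t=0 i0,i1:blt.BR;or.ALU ; dual
t=1 i2:or.ALU ; RAW r4
t=2 i3,i4:beq.BR;or.ALU ; dual
t=3 i5,i6:ld.MEM;and.ALU ; dual
t=4 i7:bne.BR ; no-port BR/BR
t=5 i8,i9:beq.BR;ld.MEM ; dual
t=6 i10,i11:xor.ALU;add.ALU ; dual
t=7 i12:sub.ALU ; tail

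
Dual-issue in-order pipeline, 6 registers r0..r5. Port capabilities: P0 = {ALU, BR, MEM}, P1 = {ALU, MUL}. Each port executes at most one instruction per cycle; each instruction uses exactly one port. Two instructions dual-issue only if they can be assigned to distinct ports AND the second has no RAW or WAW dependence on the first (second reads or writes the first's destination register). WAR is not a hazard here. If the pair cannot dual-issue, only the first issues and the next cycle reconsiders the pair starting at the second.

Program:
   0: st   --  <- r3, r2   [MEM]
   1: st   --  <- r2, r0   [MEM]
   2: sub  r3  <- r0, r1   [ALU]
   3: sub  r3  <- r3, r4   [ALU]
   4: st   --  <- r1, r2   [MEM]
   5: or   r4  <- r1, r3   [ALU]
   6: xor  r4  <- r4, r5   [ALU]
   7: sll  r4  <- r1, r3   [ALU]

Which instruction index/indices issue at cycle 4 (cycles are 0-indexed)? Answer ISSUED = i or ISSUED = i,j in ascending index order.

  cy0 -> i0 (st.MEM) no-port MEM/MEM
  cy1 -> i1+i2 (st.MEM;sub.ALU) 2-wide
  cy2 -> i3+i4 (sub.ALU;st.MEM) 2-wide
  cy3 -> i5 (or.ALU) RAW+WAW r4
  cy4 -> i6 (xor.ALU) WAW r4
  cy5 -> i7 (sll.ALU) tail

ISSUED = 6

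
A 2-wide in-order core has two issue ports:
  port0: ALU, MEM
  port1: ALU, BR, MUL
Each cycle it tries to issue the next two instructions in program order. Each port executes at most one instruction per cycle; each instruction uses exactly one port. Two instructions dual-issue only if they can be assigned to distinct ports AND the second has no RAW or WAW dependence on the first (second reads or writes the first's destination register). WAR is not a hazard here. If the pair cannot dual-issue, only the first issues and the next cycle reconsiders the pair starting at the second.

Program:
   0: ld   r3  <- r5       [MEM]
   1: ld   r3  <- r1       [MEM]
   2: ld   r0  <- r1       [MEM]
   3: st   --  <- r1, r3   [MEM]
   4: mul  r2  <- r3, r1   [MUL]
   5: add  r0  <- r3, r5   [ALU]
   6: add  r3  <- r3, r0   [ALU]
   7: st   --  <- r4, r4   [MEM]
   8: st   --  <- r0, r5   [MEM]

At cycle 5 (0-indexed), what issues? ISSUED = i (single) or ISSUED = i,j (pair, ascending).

ISSUED = 6,7

0. ld.MEM @i0  | no-port MEM/MEM
1. ld.MEM @i1  | no-port MEM/MEM
2. ld.MEM @i2  | no-port MEM/MEM
3. st.MEM mul.MUL @i3+i4  | pair
4. add.ALU @i5  | RAW r0
5. add.ALU st.MEM @i6+i7  | pair
6. st.MEM @i8  | tail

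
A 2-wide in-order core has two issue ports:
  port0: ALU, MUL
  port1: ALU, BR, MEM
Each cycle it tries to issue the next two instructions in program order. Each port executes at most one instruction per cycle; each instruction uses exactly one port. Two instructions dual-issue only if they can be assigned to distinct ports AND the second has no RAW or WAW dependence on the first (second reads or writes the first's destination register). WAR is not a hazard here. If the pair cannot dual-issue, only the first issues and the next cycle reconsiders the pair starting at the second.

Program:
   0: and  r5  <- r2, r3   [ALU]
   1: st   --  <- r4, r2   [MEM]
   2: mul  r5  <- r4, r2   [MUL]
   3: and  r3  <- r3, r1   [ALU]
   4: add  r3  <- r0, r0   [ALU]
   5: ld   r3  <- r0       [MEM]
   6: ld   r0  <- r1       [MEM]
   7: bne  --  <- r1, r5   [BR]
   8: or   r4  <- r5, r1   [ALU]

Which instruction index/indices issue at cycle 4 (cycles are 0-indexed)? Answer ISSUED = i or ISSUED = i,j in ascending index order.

ISSUED = 6

#0 head=0: and.ALU/st.MEM i0&i1 2-wide
#1 head=2: mul.MUL/and.ALU i2&i3 2-wide
#2 head=4: add.ALU i4 WAW r3
#3 head=5: ld.MEM i5 no-port MEM/MEM
#4 head=6: ld.MEM i6 no-port MEM/BR
#5 head=7: bne.BR/or.ALU i7&i8 2-wide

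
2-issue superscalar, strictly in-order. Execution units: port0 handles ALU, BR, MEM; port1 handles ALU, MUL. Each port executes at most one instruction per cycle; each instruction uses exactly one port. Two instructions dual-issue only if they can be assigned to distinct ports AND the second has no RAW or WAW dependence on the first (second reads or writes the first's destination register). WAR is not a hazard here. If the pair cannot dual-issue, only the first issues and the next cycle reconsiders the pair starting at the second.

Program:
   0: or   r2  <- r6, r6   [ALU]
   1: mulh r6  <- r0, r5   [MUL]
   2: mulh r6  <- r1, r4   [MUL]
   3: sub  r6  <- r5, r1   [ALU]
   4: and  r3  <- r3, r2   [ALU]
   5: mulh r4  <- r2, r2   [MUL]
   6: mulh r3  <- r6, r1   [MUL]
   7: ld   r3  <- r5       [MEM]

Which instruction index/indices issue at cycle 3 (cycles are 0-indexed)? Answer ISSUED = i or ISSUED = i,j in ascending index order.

0. or.ALU;mulh.MUL @i0,i1  | 2-wide
1. mulh.MUL @i2  | WAW r6
2. sub.ALU;and.ALU @i3,i4  | 2-wide
3. mulh.MUL @i5  | no-port MUL/MUL
4. mulh.MUL @i6  | WAW r3
5. ld.MEM @i7  | tail

ISSUED = 5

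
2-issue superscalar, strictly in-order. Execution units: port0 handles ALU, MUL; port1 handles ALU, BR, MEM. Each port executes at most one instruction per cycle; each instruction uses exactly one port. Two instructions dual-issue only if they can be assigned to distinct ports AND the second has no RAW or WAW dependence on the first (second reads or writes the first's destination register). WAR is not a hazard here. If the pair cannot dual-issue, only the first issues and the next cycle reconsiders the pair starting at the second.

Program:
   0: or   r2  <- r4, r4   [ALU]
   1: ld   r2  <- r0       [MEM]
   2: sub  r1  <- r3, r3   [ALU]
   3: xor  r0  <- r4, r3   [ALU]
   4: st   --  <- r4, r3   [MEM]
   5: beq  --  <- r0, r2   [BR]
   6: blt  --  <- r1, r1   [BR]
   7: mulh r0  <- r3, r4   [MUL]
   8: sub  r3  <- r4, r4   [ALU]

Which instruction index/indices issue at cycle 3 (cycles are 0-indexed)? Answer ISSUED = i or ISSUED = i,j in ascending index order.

ISSUED = 5

c0: i0 or.ALU  WAW r2
c1: i1,i2 ld.MEM/sub.ALU  dual
c2: i3,i4 xor.ALU/st.MEM  dual
c3: i5 beq.BR  no-port BR/BR
c4: i6,i7 blt.BR/mulh.MUL  dual
c5: i8 sub.ALU  tail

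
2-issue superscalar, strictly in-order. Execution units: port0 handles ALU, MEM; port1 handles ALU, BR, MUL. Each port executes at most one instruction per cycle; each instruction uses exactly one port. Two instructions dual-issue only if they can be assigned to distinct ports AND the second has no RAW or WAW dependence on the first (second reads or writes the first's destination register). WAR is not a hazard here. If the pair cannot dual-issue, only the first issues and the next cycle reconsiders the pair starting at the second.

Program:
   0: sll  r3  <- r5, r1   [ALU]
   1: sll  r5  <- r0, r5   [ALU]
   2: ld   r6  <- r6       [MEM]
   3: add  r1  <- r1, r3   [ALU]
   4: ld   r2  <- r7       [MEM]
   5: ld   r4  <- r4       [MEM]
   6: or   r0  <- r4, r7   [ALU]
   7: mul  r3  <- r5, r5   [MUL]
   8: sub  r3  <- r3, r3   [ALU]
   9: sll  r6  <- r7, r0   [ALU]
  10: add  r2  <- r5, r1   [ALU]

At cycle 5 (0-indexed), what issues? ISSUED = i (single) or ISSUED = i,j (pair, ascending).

c0: i0+i1 sll+sll  2-wide
c1: i2+i3 ld+add  2-wide
c2: i4 ld  no-port MEM/MEM
c3: i5 ld  RAW r4
c4: i6+i7 or+mul  2-wide
c5: i8+i9 sub+sll  2-wide
c6: i10 add  tail

ISSUED = 8,9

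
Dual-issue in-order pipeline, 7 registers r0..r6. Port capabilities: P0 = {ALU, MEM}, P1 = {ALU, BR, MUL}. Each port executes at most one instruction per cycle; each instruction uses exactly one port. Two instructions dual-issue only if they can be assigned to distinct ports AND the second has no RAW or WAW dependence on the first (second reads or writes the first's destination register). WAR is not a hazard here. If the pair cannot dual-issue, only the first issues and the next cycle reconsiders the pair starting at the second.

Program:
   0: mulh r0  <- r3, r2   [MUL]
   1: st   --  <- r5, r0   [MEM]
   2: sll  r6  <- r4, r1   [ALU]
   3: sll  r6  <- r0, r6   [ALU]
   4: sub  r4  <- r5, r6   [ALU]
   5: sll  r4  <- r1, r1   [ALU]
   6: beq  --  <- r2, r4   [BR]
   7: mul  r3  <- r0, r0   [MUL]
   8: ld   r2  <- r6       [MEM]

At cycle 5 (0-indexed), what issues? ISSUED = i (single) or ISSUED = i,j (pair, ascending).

ISSUED = 6

c0: i0 mulh  RAW r0
c1: i1&i2 st sll  2-wide
c2: i3 sll  RAW r6
c3: i4 sub  WAW r4
c4: i5 sll  RAW r4
c5: i6 beq  no-port BR/MUL
c6: i7&i8 mul ld  2-wide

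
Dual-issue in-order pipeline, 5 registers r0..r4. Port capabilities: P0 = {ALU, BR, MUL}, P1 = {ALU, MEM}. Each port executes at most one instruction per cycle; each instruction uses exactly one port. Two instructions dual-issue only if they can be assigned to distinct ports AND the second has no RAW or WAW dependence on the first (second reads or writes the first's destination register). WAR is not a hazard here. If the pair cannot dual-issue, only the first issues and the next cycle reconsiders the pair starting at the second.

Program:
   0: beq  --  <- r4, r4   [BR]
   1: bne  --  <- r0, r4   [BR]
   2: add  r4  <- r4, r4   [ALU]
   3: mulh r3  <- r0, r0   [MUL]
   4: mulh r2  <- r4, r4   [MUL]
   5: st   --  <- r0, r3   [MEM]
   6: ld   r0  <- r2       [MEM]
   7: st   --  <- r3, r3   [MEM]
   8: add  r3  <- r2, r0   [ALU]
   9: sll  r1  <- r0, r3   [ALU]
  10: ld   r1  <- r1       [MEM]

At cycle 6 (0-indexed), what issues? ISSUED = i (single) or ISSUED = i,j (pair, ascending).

ISSUED = 9

#0 head=0: beq.BR i0 no-port BR/BR
#1 head=1: bne.BR/add.ALU i1&i2 2-wide
#2 head=3: mulh.MUL i3 no-port MUL/MUL
#3 head=4: mulh.MUL/st.MEM i4&i5 2-wide
#4 head=6: ld.MEM i6 no-port MEM/MEM
#5 head=7: st.MEM/add.ALU i7&i8 2-wide
#6 head=9: sll.ALU i9 RAW+WAW r1
#7 head=10: ld.MEM i10 tail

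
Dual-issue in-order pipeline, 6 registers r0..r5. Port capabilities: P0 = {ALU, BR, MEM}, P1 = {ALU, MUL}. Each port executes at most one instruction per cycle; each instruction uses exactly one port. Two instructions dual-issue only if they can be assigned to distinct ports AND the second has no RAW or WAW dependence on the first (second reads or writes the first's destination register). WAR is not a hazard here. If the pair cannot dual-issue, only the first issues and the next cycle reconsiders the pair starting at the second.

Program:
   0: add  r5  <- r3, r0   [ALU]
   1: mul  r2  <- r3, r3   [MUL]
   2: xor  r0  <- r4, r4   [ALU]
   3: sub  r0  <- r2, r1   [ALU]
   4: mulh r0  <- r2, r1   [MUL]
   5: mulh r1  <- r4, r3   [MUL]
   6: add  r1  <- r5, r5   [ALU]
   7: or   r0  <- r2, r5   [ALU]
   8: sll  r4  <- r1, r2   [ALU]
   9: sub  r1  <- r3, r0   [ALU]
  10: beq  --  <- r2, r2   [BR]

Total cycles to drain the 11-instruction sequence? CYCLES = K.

0. add.ALU mul.MUL @i0/i1  | 2-wide
1. xor.ALU @i2  | WAW r0
2. sub.ALU @i3  | WAW r0
3. mulh.MUL @i4  | no-port MUL/MUL
4. mulh.MUL @i5  | WAW r1
5. add.ALU or.ALU @i6/i7  | 2-wide
6. sll.ALU sub.ALU @i8/i9  | 2-wide
7. beq.BR @i10  | tail

CYCLES = 8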